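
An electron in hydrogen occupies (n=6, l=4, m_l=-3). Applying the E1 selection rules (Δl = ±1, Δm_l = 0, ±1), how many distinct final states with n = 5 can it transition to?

E1 requires Δl = ±1, so l_f ∈ {3, 5}; with 0 ≤ l_f ≤ n_f−1 = 4, the allowed l_f values are {3}.
For l_f = 3: m_f ∈ {m_i−1, m_i, m_i+1} ∩ [−3, 3] = {-3, -2} → 2 states.
Total: 2.

2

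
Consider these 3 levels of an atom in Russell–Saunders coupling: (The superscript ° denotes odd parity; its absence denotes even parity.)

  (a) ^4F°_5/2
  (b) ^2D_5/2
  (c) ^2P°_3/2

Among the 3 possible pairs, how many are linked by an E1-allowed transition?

1

(a)–(b): forbidden (ΔS).
(a)–(c): forbidden (parity, ΔS, ΔL).
(b)–(c): allowed.
Allowed pairs: 1 of 3.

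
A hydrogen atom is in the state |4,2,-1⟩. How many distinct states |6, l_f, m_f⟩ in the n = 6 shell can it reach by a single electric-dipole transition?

E1 requires Δl = ±1, so l_f ∈ {1, 3}; with 0 ≤ l_f ≤ n_f−1 = 5, the allowed l_f values are {1, 3}.
For l_f = 1: m_f ∈ {m_i−1, m_i, m_i+1} ∩ [−1, 1] = {-1, 0} → 2 states.
For l_f = 3: m_f ∈ {m_i−1, m_i, m_i+1} ∩ [−3, 3] = {-2, -1, 0} → 3 states.
Total: 5.

5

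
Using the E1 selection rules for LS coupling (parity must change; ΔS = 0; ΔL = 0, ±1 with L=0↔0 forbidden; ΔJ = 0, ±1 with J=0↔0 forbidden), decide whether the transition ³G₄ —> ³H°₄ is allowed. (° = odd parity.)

allowed

Parity must change: even → odd — passes.
ΔS = 0: S: 1 → 1 — passes.
ΔL = 0, ±1 (not L=0↔0): L: 4 → 5, ΔL = +1 — passes.
ΔJ = 0, ±1 (not J=0↔0): J: 4 → 4, ΔJ = +0 — passes.
All four E1 rules are satisfied.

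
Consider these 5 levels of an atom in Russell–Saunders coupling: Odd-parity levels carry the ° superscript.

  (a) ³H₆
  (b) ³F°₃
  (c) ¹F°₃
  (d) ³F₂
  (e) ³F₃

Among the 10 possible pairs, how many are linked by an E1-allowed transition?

2

(a)–(b): forbidden (ΔL, ΔJ).
(a)–(c): forbidden (ΔS, ΔL, ΔJ).
(a)–(d): forbidden (parity, ΔL, ΔJ).
(a)–(e): forbidden (parity, ΔL, ΔJ).
(b)–(c): forbidden (parity, ΔS).
(b)–(d): allowed.
(b)–(e): allowed.
(c)–(d): forbidden (ΔS).
(c)–(e): forbidden (ΔS).
(d)–(e): forbidden (parity).
Allowed pairs: 2 of 10.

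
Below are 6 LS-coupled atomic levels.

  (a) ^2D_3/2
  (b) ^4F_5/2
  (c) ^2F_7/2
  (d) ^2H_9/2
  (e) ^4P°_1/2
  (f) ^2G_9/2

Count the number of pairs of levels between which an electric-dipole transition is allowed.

(a)–(b): forbidden (parity, ΔS).
(a)–(c): forbidden (parity, ΔJ).
(a)–(d): forbidden (parity, ΔL, ΔJ).
(a)–(e): forbidden (ΔS).
(a)–(f): forbidden (parity, ΔL, ΔJ).
(b)–(c): forbidden (parity, ΔS).
(b)–(d): forbidden (parity, ΔS, ΔL, ΔJ).
(b)–(e): forbidden (ΔL, ΔJ).
(b)–(f): forbidden (parity, ΔS, ΔJ).
(c)–(d): forbidden (parity, ΔL).
(c)–(e): forbidden (ΔS, ΔL, ΔJ).
(c)–(f): forbidden (parity).
(d)–(e): forbidden (ΔS, ΔL, ΔJ).
(d)–(f): forbidden (parity).
(e)–(f): forbidden (ΔS, ΔL, ΔJ).
Allowed pairs: 0 of 15.

0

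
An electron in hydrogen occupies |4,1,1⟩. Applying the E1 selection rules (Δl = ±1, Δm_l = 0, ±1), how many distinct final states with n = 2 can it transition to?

E1 requires Δl = ±1, so l_f ∈ {0, 2}; with 0 ≤ l_f ≤ n_f−1 = 1, the allowed l_f values are {0}.
For l_f = 0: m_f ∈ {m_i−1, m_i, m_i+1} ∩ [−0, 0] = {0} → 1 state.
Total: 1.

1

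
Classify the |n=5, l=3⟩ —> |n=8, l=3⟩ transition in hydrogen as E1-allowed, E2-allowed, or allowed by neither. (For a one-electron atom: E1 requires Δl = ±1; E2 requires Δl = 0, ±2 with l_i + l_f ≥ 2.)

Δl = 3 − 3 = +0; l_i + l_f = 6.
E1 (Δl = ±1): not satisfied.
E2 (Δl = 0,±2, l_i+l_f ≥ 2): satisfied.

E2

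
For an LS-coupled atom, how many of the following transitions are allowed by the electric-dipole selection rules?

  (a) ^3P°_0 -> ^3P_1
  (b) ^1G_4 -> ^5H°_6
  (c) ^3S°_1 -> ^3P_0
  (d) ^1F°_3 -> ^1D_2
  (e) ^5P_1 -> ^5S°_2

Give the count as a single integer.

(a) allowed
(b) forbidden (ΔS, ΔJ fail)
(c) allowed
(d) allowed
(e) allowed
Total allowed: 4 of 5.

4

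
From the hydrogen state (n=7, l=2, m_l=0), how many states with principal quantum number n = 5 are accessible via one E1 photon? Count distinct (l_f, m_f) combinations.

E1 requires Δl = ±1, so l_f ∈ {1, 3}; with 0 ≤ l_f ≤ n_f−1 = 4, the allowed l_f values are {1, 3}.
For l_f = 1: m_f ∈ {m_i−1, m_i, m_i+1} ∩ [−1, 1] = {-1, 0, 1} → 3 states.
For l_f = 3: m_f ∈ {m_i−1, m_i, m_i+1} ∩ [−3, 3] = {-1, 0, 1} → 3 states.
Total: 6.

6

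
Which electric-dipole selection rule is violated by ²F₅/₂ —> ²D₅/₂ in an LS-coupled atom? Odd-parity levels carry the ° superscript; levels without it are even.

parity

Reading off the term symbols: S 1/2→1/2, L 3→2, J 5/2→5/2, parity even→even.
Parity must change: even → even — violated.
ΔS = 0: S: 1/2 → 1/2 — satisfied.
ΔL = 0, ±1 (not L=0↔0): L: 3 → 2, ΔL = -1 — satisfied.
ΔJ = 0, ±1 (not J=0↔0): J: 5/2 → 5/2, ΔJ = +0 — satisfied.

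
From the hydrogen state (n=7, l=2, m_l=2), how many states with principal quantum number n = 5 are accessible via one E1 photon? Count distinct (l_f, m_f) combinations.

4

E1 requires Δl = ±1, so l_f ∈ {1, 3}; with 0 ≤ l_f ≤ n_f−1 = 4, the allowed l_f values are {1, 3}.
For l_f = 1: m_f ∈ {m_i−1, m_i, m_i+1} ∩ [−1, 1] = {1} → 1 state.
For l_f = 3: m_f ∈ {m_i−1, m_i, m_i+1} ∩ [−3, 3] = {1, 2, 3} → 3 states.
Total: 4.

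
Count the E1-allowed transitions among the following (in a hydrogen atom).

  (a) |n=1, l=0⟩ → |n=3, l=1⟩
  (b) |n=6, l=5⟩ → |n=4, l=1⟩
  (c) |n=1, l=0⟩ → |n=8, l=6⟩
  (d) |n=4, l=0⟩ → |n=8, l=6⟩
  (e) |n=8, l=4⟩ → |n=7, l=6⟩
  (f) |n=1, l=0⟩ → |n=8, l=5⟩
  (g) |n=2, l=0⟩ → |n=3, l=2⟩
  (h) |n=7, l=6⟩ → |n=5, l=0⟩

1

(a) allowed
(b) forbidden — Δl = -4 (E1 requires Δl = ±1)
(c) forbidden — Δl = +6 (E1 requires Δl = ±1)
(d) forbidden — Δl = +6 (E1 requires Δl = ±1)
(e) forbidden — Δl = +2 (E1 requires Δl = ±1)
(f) forbidden — Δl = +5 (E1 requires Δl = ±1)
(g) forbidden — Δl = +2 (E1 requires Δl = ±1)
(h) forbidden — Δl = -6 (E1 requires Δl = ±1)
Total allowed: 1 of 8.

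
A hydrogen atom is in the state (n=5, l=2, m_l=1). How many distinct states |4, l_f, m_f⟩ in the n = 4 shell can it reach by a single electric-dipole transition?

E1 requires Δl = ±1, so l_f ∈ {1, 3}; with 0 ≤ l_f ≤ n_f−1 = 3, the allowed l_f values are {1, 3}.
For l_f = 1: m_f ∈ {m_i−1, m_i, m_i+1} ∩ [−1, 1] = {0, 1} → 2 states.
For l_f = 3: m_f ∈ {m_i−1, m_i, m_i+1} ∩ [−3, 3] = {0, 1, 2} → 3 states.
Total: 5.

5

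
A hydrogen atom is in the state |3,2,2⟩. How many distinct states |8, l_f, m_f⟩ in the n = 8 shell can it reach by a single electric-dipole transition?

4

E1 requires Δl = ±1, so l_f ∈ {1, 3}; with 0 ≤ l_f ≤ n_f−1 = 7, the allowed l_f values are {1, 3}.
For l_f = 1: m_f ∈ {m_i−1, m_i, m_i+1} ∩ [−1, 1] = {1} → 1 state.
For l_f = 3: m_f ∈ {m_i−1, m_i, m_i+1} ∩ [−3, 3] = {1, 2, 3} → 3 states.
Total: 4.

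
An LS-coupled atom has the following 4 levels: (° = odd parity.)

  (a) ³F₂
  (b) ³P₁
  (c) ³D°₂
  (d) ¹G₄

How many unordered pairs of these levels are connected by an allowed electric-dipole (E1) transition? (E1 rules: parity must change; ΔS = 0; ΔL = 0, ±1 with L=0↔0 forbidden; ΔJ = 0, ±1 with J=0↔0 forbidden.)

2

(a)–(b): forbidden (parity, ΔL).
(a)–(c): allowed.
(a)–(d): forbidden (parity, ΔS, ΔJ).
(b)–(c): allowed.
(b)–(d): forbidden (parity, ΔS, ΔL, ΔJ).
(c)–(d): forbidden (ΔS, ΔL, ΔJ).
Allowed pairs: 2 of 6.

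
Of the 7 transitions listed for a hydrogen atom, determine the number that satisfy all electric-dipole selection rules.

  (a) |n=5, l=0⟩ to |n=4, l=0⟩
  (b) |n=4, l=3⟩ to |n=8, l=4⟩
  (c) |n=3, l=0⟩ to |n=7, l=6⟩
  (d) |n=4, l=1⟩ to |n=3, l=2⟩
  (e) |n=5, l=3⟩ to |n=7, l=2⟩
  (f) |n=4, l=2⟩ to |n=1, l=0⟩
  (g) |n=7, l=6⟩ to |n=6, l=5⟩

(a) forbidden — Δl = +0 (E1 requires Δl = ±1)
(b) allowed
(c) forbidden — Δl = +6 (E1 requires Δl = ±1)
(d) allowed
(e) allowed
(f) forbidden — Δl = -2 (E1 requires Δl = ±1)
(g) allowed
Total allowed: 4 of 7.

4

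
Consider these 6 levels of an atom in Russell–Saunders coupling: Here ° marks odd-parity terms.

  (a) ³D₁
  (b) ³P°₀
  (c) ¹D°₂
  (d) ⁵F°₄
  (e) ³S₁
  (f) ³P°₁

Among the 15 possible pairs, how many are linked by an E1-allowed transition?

(a)–(b): allowed.
(a)–(c): forbidden (ΔS).
(a)–(d): forbidden (ΔS, ΔJ).
(a)–(e): forbidden (parity, ΔL).
(a)–(f): allowed.
(b)–(c): forbidden (parity, ΔS, ΔJ).
(b)–(d): forbidden (parity, ΔS, ΔL, ΔJ).
(b)–(e): allowed.
(b)–(f): forbidden (parity).
(c)–(d): forbidden (parity, ΔS, ΔJ).
(c)–(e): forbidden (ΔS, ΔL).
(c)–(f): forbidden (parity, ΔS).
(d)–(e): forbidden (ΔS, ΔL, ΔJ).
(d)–(f): forbidden (parity, ΔS, ΔL, ΔJ).
(e)–(f): allowed.
Allowed pairs: 4 of 15.

4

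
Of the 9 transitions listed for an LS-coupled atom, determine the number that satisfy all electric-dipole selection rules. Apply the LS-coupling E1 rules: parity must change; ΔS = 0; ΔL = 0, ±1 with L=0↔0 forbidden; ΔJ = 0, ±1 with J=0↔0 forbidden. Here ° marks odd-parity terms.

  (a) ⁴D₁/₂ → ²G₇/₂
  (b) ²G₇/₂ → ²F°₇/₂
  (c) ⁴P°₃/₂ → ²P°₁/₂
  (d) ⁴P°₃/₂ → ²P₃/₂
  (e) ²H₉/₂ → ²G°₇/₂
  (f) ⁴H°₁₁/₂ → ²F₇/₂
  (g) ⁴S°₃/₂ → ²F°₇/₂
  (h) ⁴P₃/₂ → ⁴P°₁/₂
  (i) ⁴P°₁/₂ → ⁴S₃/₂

4

(a) forbidden (parity, ΔS, ΔL, ΔJ fail)
(b) allowed
(c) forbidden (parity, ΔS fail)
(d) forbidden (ΔS fails)
(e) allowed
(f) forbidden (ΔS, ΔL, ΔJ fail)
(g) forbidden (parity, ΔS, ΔL, ΔJ fail)
(h) allowed
(i) allowed
Total allowed: 4 of 9.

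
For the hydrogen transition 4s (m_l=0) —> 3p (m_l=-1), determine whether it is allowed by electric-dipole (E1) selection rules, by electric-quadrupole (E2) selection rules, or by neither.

E1

Δl = 1 − 0 = +1; l_i + l_f = 1.
Δm_l = -1.
E1 (Δl = ±1, |Δm_l| ≤ 1): satisfied.
E2 (Δl = 0,±2, l_i+l_f ≥ 2, |Δm_l| ≤ 2): not satisfied.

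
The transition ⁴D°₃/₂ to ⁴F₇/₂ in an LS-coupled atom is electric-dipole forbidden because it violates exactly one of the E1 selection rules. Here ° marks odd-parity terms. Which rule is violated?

Parity must change: odd → even — passes.
ΔS = 0: S: 3/2 → 3/2 — passes.
ΔL = 0, ±1 (not L=0↔0): L: 2 → 3, ΔL = +1 — passes.
ΔJ = 0, ±1 (not J=0↔0): J: 3/2 → 7/2, ΔJ = +2 — fails.

the ΔJ = 0, ±1 rule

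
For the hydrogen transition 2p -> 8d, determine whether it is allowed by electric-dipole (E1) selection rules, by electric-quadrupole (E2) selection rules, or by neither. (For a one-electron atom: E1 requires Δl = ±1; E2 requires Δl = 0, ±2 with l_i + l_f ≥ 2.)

E1

Δl = 2 − 1 = +1; l_i + l_f = 3.
E1 (Δl = ±1): satisfied.
E2 (Δl = 0,±2, l_i+l_f ≥ 2): not satisfied.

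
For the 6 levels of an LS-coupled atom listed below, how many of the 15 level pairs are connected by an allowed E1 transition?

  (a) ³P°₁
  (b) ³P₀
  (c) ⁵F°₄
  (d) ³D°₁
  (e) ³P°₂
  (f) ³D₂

5

(a)–(b): allowed.
(a)–(c): forbidden (parity, ΔS, ΔL, ΔJ).
(a)–(d): forbidden (parity).
(a)–(e): forbidden (parity).
(a)–(f): allowed.
(b)–(c): forbidden (ΔS, ΔL, ΔJ).
(b)–(d): allowed.
(b)–(e): forbidden (ΔJ).
(b)–(f): forbidden (parity, ΔJ).
(c)–(d): forbidden (parity, ΔS, ΔJ).
(c)–(e): forbidden (parity, ΔS, ΔL, ΔJ).
(c)–(f): forbidden (ΔS, ΔJ).
(d)–(e): forbidden (parity).
(d)–(f): allowed.
(e)–(f): allowed.
Allowed pairs: 5 of 15.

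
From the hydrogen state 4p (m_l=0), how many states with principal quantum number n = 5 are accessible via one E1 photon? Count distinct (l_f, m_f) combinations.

E1 requires Δl = ±1, so l_f ∈ {0, 2}; with 0 ≤ l_f ≤ n_f−1 = 4, the allowed l_f values are {0, 2}.
For l_f = 0: m_f ∈ {m_i−1, m_i, m_i+1} ∩ [−0, 0] = {0} → 1 state.
For l_f = 2: m_f ∈ {m_i−1, m_i, m_i+1} ∩ [−2, 2] = {-1, 0, 1} → 3 states.
Total: 4.

4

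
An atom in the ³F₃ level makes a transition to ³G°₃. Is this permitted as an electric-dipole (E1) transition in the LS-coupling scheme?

Reading off the term symbols: S 1→1, L 3→4, J 3→3, parity even→odd.
Parity must change: even → odd — ok.
ΔS = 0: S: 1 → 1 — ok.
ΔL = 0, ±1 (not L=0↔0): L: 3 → 4, ΔL = +1 — ok.
ΔJ = 0, ±1 (not J=0↔0): J: 3 → 3, ΔJ = +0 — ok.
All four E1 rules are satisfied.

allowed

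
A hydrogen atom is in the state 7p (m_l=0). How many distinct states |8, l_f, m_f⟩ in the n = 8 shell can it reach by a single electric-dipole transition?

4

E1 requires Δl = ±1, so l_f ∈ {0, 2}; with 0 ≤ l_f ≤ n_f−1 = 7, the allowed l_f values are {0, 2}.
For l_f = 0: m_f ∈ {m_i−1, m_i, m_i+1} ∩ [−0, 0] = {0} → 1 state.
For l_f = 2: m_f ∈ {m_i−1, m_i, m_i+1} ∩ [−2, 2] = {-1, 0, 1} → 3 states.
Total: 4.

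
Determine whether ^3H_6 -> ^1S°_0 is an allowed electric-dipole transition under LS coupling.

Initial level: S=1, L=5, J=6, parity even. Final level: S=0, L=0, J=0, parity odd.
Parity must change: even → odd — ok.
ΔS = 0: S: 1 → 0 — fails.
ΔL = 0, ±1 (not L=0↔0): L: 5 → 0, ΔL = -5 — fails.
ΔJ = 0, ±1 (not J=0↔0): J: 6 → 0, ΔJ = -6 — fails.
Rule(s) violated: ΔS, ΔL, ΔJ.

forbidden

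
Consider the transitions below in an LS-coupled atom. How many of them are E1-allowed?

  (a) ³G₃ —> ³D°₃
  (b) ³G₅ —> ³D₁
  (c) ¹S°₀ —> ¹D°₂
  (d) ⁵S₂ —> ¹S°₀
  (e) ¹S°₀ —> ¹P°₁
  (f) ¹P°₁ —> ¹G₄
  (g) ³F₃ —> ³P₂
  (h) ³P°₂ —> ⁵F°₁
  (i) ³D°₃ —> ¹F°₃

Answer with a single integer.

(a) forbidden (ΔL fails)
(b) forbidden (parity, ΔL, ΔJ fail)
(c) forbidden (parity, ΔL, ΔJ fail)
(d) forbidden (ΔS, ΔL, ΔJ fail)
(e) forbidden (parity fails)
(f) forbidden (ΔL, ΔJ fail)
(g) forbidden (parity, ΔL fail)
(h) forbidden (parity, ΔS, ΔL fail)
(i) forbidden (parity, ΔS fail)
Total allowed: 0 of 9.

0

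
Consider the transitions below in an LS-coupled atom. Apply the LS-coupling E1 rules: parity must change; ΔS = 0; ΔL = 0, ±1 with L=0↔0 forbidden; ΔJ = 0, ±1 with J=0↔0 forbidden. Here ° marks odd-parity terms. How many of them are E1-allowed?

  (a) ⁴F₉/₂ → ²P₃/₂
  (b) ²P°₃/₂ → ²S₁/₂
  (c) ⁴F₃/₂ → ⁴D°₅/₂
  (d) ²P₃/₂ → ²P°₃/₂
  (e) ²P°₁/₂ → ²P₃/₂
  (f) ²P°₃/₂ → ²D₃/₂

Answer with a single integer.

(a) forbidden (parity, ΔS, ΔL, ΔJ fail)
(b) allowed
(c) allowed
(d) allowed
(e) allowed
(f) allowed
Total allowed: 5 of 6.

5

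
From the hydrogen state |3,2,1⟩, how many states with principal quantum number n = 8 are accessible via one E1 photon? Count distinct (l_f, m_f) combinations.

5

E1 requires Δl = ±1, so l_f ∈ {1, 3}; with 0 ≤ l_f ≤ n_f−1 = 7, the allowed l_f values are {1, 3}.
For l_f = 1: m_f ∈ {m_i−1, m_i, m_i+1} ∩ [−1, 1] = {0, 1} → 2 states.
For l_f = 3: m_f ∈ {m_i−1, m_i, m_i+1} ∩ [−3, 3] = {0, 1, 2} → 3 states.
Total: 5.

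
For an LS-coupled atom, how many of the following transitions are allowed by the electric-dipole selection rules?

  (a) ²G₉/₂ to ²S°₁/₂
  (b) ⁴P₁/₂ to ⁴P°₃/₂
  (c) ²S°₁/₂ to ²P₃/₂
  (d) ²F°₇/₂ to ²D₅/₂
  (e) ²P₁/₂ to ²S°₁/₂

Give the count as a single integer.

(a) forbidden (ΔL, ΔJ fail)
(b) allowed
(c) allowed
(d) allowed
(e) allowed
Total allowed: 4 of 5.

4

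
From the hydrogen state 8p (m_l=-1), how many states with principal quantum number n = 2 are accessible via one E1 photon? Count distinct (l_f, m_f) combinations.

E1 requires Δl = ±1, so l_f ∈ {0, 2}; with 0 ≤ l_f ≤ n_f−1 = 1, the allowed l_f values are {0}.
For l_f = 0: m_f ∈ {m_i−1, m_i, m_i+1} ∩ [−0, 0] = {0} → 1 state.
Total: 1.

1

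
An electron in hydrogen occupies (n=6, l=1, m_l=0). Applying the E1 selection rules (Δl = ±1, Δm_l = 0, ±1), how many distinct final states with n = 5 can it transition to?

E1 requires Δl = ±1, so l_f ∈ {0, 2}; with 0 ≤ l_f ≤ n_f−1 = 4, the allowed l_f values are {0, 2}.
For l_f = 0: m_f ∈ {m_i−1, m_i, m_i+1} ∩ [−0, 0] = {0} → 1 state.
For l_f = 2: m_f ∈ {m_i−1, m_i, m_i+1} ∩ [−2, 2] = {-1, 0, 1} → 3 states.
Total: 4.

4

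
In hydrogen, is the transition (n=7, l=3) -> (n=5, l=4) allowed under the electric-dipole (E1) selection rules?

Initial l = 3, final l = 4, so Δl = +1. E1 requires Δl = ±1: ✓.
All E1 selection rules are satisfied.

allowed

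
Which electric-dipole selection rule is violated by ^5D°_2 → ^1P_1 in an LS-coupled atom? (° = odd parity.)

Initial level: S=2, L=2, J=2, parity odd. Final level: S=0, L=1, J=1, parity even.
ΔJ = 0, ±1 (not J=0↔0): J: 2 → 1, ΔJ = -1 — ✓.
Parity must change: odd → even — ✓.
ΔS = 0: S: 2 → 0 — ✗.
ΔL = 0, ±1 (not L=0↔0): L: 2 → 1, ΔL = -1 — ✓.

the ΔS = 0 rule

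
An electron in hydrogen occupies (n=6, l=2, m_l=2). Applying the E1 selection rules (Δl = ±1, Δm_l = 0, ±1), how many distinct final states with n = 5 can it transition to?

4

E1 requires Δl = ±1, so l_f ∈ {1, 3}; with 0 ≤ l_f ≤ n_f−1 = 4, the allowed l_f values are {1, 3}.
For l_f = 1: m_f ∈ {m_i−1, m_i, m_i+1} ∩ [−1, 1] = {1} → 1 state.
For l_f = 3: m_f ∈ {m_i−1, m_i, m_i+1} ∩ [−3, 3] = {1, 2, 3} → 3 states.
Total: 4.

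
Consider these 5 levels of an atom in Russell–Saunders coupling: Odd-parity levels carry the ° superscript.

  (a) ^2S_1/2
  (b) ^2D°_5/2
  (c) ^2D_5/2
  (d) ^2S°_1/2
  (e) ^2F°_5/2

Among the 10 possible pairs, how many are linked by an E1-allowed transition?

2

(a)–(b): forbidden (ΔL, ΔJ).
(a)–(c): forbidden (parity, ΔL, ΔJ).
(a)–(d): forbidden (ΔL).
(a)–(e): forbidden (ΔL, ΔJ).
(b)–(c): allowed.
(b)–(d): forbidden (parity, ΔL, ΔJ).
(b)–(e): forbidden (parity).
(c)–(d): forbidden (ΔL, ΔJ).
(c)–(e): allowed.
(d)–(e): forbidden (parity, ΔL, ΔJ).
Allowed pairs: 2 of 10.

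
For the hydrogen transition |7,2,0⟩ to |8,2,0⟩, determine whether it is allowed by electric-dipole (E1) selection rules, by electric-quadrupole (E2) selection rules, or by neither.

E2

Δl = 2 − 2 = +0; l_i + l_f = 4.
Δm_l = +0.
E1 (Δl = ±1, |Δm_l| ≤ 1): not satisfied.
E2 (Δl = 0,±2, l_i+l_f ≥ 2, |Δm_l| ≤ 2): satisfied.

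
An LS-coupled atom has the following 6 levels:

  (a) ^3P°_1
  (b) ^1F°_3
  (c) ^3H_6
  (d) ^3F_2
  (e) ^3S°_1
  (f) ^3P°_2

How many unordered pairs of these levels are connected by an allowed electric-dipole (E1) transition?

0

(a)–(b): forbidden (parity, ΔS, ΔL, ΔJ).
(a)–(c): forbidden (ΔL, ΔJ).
(a)–(d): forbidden (ΔL).
(a)–(e): forbidden (parity).
(a)–(f): forbidden (parity).
(b)–(c): forbidden (ΔS, ΔL, ΔJ).
(b)–(d): forbidden (ΔS).
(b)–(e): forbidden (parity, ΔS, ΔL, ΔJ).
(b)–(f): forbidden (parity, ΔS, ΔL).
(c)–(d): forbidden (parity, ΔL, ΔJ).
(c)–(e): forbidden (ΔL, ΔJ).
(c)–(f): forbidden (ΔL, ΔJ).
(d)–(e): forbidden (ΔL).
(d)–(f): forbidden (ΔL).
(e)–(f): forbidden (parity).
Allowed pairs: 0 of 15.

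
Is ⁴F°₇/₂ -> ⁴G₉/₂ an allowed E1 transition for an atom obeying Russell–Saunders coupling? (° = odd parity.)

Initial level: S=3/2, L=3, J=7/2, parity odd. Final level: S=3/2, L=4, J=9/2, parity even.
Parity must change: odd → even — passes.
ΔS = 0: S: 3/2 → 3/2 — passes.
ΔL = 0, ±1 (not L=0↔0): L: 3 → 4, ΔL = +1 — passes.
ΔJ = 0, ±1 (not J=0↔0): J: 7/2 → 9/2, ΔJ = +1 — passes.
All four E1 rules are satisfied.

allowed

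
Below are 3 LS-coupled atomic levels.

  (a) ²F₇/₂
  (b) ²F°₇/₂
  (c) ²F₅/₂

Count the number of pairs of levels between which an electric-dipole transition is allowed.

2

(a)–(b): allowed.
(a)–(c): forbidden (parity).
(b)–(c): allowed.
Allowed pairs: 2 of 3.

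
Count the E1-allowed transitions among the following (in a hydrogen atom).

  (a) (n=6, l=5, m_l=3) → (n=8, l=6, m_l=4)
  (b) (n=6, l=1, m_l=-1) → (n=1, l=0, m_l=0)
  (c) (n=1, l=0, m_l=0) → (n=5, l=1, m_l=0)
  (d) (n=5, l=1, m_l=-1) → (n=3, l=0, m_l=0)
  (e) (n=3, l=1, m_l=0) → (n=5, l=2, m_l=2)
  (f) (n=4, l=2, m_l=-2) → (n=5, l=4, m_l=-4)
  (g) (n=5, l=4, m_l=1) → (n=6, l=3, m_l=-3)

(a) allowed
(b) allowed
(c) allowed
(d) allowed
(e) forbidden — Δm_l = +2 (E1 requires Δm_l = 0, ±1)
(f) forbidden — Δl = +2 (E1 requires Δl = ±1); Δm_l = -2 (E1 requires Δm_l = 0, ±1)
(g) forbidden — Δm_l = -4 (E1 requires Δm_l = 0, ±1)
Total allowed: 4 of 7.

4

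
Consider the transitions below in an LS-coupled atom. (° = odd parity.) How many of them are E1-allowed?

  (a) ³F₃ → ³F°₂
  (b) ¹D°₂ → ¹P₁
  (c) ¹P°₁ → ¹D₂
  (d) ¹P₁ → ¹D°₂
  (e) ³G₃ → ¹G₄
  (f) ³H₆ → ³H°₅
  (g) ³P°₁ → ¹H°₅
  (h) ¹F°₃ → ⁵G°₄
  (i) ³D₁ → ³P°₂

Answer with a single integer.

(a) allowed
(b) allowed
(c) allowed
(d) allowed
(e) forbidden (parity, ΔS fail)
(f) allowed
(g) forbidden (parity, ΔS, ΔL, ΔJ fail)
(h) forbidden (parity, ΔS fail)
(i) allowed
Total allowed: 6 of 9.

6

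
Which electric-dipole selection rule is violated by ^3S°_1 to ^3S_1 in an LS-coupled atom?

the L=0 ↔ L=0 exclusion

ΔL = 0, ±1 (not L=0↔0): L: 0 → 0, ΔL = +0 — fails.
ΔJ = 0, ±1 (not J=0↔0): J: 1 → 1, ΔJ = +0 — passes.
ΔS = 0: S: 1 → 1 — passes.
Parity must change: odd → even — passes.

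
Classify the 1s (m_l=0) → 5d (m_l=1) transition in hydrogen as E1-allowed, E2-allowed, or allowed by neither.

Δl = 2 − 0 = +2; l_i + l_f = 2.
Δm_l = +1.
E1 (Δl = ±1, |Δm_l| ≤ 1): not satisfied.
E2 (Δl = 0,±2, l_i+l_f ≥ 2, |Δm_l| ≤ 2): satisfied.

E2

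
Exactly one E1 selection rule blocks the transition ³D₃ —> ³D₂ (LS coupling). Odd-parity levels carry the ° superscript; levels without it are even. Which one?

Initial level: S=1, L=2, J=3, parity even. Final level: S=1, L=2, J=2, parity even.
Parity must change: even → even — fails.
ΔS = 0: S: 1 → 1 — ok.
ΔL = 0, ±1 (not L=0↔0): L: 2 → 2, ΔL = +0 — ok.
ΔJ = 0, ±1 (not J=0↔0): J: 3 → 2, ΔJ = -1 — ok.

parity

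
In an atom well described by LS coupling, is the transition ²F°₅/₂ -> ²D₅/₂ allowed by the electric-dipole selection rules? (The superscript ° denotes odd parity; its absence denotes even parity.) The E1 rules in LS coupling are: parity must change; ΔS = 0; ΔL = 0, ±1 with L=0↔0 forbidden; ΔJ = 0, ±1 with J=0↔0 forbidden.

allowed

Initial level: S=1/2, L=3, J=5/2, parity odd. Final level: S=1/2, L=2, J=5/2, parity even.
Parity must change: odd → even — ok.
ΔS = 0: S: 1/2 → 1/2 — ok.
ΔL = 0, ±1 (not L=0↔0): L: 3 → 2, ΔL = -1 — ok.
ΔJ = 0, ±1 (not J=0↔0): J: 5/2 → 5/2, ΔJ = +0 — ok.
All four E1 rules are satisfied.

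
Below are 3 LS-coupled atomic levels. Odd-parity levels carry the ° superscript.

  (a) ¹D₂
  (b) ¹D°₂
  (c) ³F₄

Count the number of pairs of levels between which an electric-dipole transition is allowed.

(a)–(b): allowed.
(a)–(c): forbidden (parity, ΔS, ΔJ).
(b)–(c): forbidden (ΔS, ΔJ).
Allowed pairs: 1 of 3.

1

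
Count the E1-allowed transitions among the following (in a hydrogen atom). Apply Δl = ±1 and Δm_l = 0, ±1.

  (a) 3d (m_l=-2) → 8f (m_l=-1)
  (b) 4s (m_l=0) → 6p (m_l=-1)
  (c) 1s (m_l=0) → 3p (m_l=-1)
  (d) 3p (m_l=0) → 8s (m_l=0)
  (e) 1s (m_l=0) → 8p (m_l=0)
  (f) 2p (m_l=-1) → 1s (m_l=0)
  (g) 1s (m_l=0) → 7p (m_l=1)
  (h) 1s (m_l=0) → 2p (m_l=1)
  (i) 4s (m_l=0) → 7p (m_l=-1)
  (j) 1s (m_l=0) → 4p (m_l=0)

(a) allowed
(b) allowed
(c) allowed
(d) allowed
(e) allowed
(f) allowed
(g) allowed
(h) allowed
(i) allowed
(j) allowed
Total allowed: 10 of 10.

10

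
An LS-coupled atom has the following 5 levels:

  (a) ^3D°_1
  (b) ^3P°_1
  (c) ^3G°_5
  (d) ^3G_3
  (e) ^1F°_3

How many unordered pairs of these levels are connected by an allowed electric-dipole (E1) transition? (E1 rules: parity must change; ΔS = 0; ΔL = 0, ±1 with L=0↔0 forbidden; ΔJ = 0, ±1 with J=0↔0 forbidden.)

0

(a)–(b): forbidden (parity).
(a)–(c): forbidden (parity, ΔL, ΔJ).
(a)–(d): forbidden (ΔL, ΔJ).
(a)–(e): forbidden (parity, ΔS, ΔJ).
(b)–(c): forbidden (parity, ΔL, ΔJ).
(b)–(d): forbidden (ΔL, ΔJ).
(b)–(e): forbidden (parity, ΔS, ΔL, ΔJ).
(c)–(d): forbidden (ΔJ).
(c)–(e): forbidden (parity, ΔS, ΔJ).
(d)–(e): forbidden (ΔS).
Allowed pairs: 0 of 10.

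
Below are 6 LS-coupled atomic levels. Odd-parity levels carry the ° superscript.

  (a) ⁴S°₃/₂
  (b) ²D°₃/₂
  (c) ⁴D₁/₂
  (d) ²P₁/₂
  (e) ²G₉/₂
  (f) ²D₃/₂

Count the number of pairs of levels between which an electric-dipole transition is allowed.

(a)–(b): forbidden (parity, ΔS, ΔL).
(a)–(c): forbidden (ΔL).
(a)–(d): forbidden (ΔS).
(a)–(e): forbidden (ΔS, ΔL, ΔJ).
(a)–(f): forbidden (ΔS, ΔL).
(b)–(c): forbidden (ΔS).
(b)–(d): allowed.
(b)–(e): forbidden (ΔL, ΔJ).
(b)–(f): allowed.
(c)–(d): forbidden (parity, ΔS).
(c)–(e): forbidden (parity, ΔS, ΔL, ΔJ).
(c)–(f): forbidden (parity, ΔS).
(d)–(e): forbidden (parity, ΔL, ΔJ).
(d)–(f): forbidden (parity).
(e)–(f): forbidden (parity, ΔL, ΔJ).
Allowed pairs: 2 of 15.

2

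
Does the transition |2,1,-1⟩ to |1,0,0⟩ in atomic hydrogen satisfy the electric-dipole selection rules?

allowed

Δl = 0 − 1 = -1; the E1 rule Δl = ±1 is satisfied.
Δm_l = 0 − (-1) = +1. E1 requires Δm_l = 0, ±1: satisfied.
All E1 selection rules are satisfied.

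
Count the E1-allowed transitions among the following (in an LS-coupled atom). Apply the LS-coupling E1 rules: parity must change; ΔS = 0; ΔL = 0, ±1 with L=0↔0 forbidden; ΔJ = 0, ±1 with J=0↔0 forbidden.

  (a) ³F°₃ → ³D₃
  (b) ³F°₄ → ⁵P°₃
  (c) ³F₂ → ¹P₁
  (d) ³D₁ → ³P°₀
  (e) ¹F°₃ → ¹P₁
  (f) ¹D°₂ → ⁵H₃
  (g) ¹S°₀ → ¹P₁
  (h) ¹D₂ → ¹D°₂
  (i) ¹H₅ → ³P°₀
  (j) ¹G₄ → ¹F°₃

(a) allowed
(b) forbidden (parity, ΔS, ΔL fail)
(c) forbidden (parity, ΔS, ΔL fail)
(d) allowed
(e) forbidden (ΔL, ΔJ fail)
(f) forbidden (ΔS, ΔL fail)
(g) allowed
(h) allowed
(i) forbidden (ΔS, ΔL, ΔJ fail)
(j) allowed
Total allowed: 5 of 10.

5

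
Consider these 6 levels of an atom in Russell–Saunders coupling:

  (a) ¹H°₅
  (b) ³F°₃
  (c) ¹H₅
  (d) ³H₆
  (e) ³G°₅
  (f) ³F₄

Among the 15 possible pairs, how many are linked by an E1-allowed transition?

4

(a)–(b): forbidden (parity, ΔS, ΔL, ΔJ).
(a)–(c): allowed.
(a)–(d): forbidden (ΔS).
(a)–(e): forbidden (parity, ΔS).
(a)–(f): forbidden (ΔS, ΔL).
(b)–(c): forbidden (ΔS, ΔL, ΔJ).
(b)–(d): forbidden (ΔL, ΔJ).
(b)–(e): forbidden (parity, ΔJ).
(b)–(f): allowed.
(c)–(d): forbidden (parity, ΔS).
(c)–(e): forbidden (ΔS).
(c)–(f): forbidden (parity, ΔS, ΔL).
(d)–(e): allowed.
(d)–(f): forbidden (parity, ΔL, ΔJ).
(e)–(f): allowed.
Allowed pairs: 4 of 15.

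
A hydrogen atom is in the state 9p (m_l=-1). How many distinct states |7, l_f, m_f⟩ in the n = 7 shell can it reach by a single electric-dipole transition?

4

E1 requires Δl = ±1, so l_f ∈ {0, 2}; with 0 ≤ l_f ≤ n_f−1 = 6, the allowed l_f values are {0, 2}.
For l_f = 0: m_f ∈ {m_i−1, m_i, m_i+1} ∩ [−0, 0] = {0} → 1 state.
For l_f = 2: m_f ∈ {m_i−1, m_i, m_i+1} ∩ [−2, 2] = {-2, -1, 0} → 3 states.
Total: 4.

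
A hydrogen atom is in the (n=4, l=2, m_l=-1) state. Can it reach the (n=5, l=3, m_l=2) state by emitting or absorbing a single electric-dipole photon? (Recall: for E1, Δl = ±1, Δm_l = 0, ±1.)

forbidden

Δl = 3 − 2 = +1; the E1 rule Δl = ±1 is ok.
Δm_l = 2 − (-1) = +3. E1 requires Δm_l = 0, ±1: fails.
The transition is electric-dipole forbidden.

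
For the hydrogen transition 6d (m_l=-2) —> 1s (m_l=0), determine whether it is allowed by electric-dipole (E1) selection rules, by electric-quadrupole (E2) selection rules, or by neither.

E2

Δl = 0 − 2 = -2; l_i + l_f = 2.
Δm_l = +2.
E1 (Δl = ±1, |Δm_l| ≤ 1): not satisfied.
E2 (Δl = 0,±2, l_i+l_f ≥ 2, |Δm_l| ≤ 2): satisfied.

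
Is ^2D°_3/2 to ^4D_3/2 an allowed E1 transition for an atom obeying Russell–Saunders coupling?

Parity must change: odd → even — ok.
ΔS = 0: S: 1/2 → 3/2 — fails.
ΔL = 0, ±1 (not L=0↔0): L: 2 → 2, ΔL = +0 — ok.
ΔJ = 0, ±1 (not J=0↔0): J: 3/2 → 3/2, ΔJ = +0 — ok.
Rule(s) violated: ΔS.

forbidden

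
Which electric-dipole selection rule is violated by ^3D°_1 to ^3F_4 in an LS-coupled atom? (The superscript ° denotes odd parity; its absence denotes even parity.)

Reading off the term symbols: S 1→1, L 2→3, J 1→4, parity odd→even.
Parity must change: odd → even — ok.
ΔS = 0: S: 1 → 1 — ok.
ΔL = 0, ±1 (not L=0↔0): L: 2 → 3, ΔL = +1 — ok.
ΔJ = 0, ±1 (not J=0↔0): J: 1 → 4, ΔJ = +3 — fails.

the ΔJ = 0, ±1 rule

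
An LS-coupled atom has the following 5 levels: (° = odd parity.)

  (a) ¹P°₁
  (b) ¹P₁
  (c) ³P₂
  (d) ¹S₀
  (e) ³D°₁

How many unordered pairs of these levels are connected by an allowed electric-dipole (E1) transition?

(a)–(b): allowed.
(a)–(c): forbidden (ΔS).
(a)–(d): allowed.
(a)–(e): forbidden (parity, ΔS).
(b)–(c): forbidden (parity, ΔS).
(b)–(d): forbidden (parity).
(b)–(e): forbidden (ΔS).
(c)–(d): forbidden (parity, ΔS, ΔJ).
(c)–(e): allowed.
(d)–(e): forbidden (ΔS, ΔL).
Allowed pairs: 3 of 10.

3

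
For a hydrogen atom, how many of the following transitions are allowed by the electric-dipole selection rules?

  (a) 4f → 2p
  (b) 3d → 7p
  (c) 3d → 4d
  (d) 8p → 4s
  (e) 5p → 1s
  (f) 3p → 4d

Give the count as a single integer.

(a) forbidden — Δl = -2 (E1 requires Δl = ±1)
(b) allowed
(c) forbidden — Δl = +0 (E1 requires Δl = ±1)
(d) allowed
(e) allowed
(f) allowed
Total allowed: 4 of 6.

4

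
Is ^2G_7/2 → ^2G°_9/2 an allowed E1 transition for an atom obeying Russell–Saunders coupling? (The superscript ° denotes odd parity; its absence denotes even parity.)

allowed

Reading off the term symbols: S 1/2→1/2, L 4→4, J 7/2→9/2, parity even→odd.
ΔJ = 0, ±1 (not J=0↔0): J: 7/2 → 9/2, ΔJ = +1 — passes.
ΔS = 0: S: 1/2 → 1/2 — passes.
ΔL = 0, ±1 (not L=0↔0): L: 4 → 4, ΔL = +0 — passes.
Parity must change: even → odd — passes.
All four E1 rules are satisfied.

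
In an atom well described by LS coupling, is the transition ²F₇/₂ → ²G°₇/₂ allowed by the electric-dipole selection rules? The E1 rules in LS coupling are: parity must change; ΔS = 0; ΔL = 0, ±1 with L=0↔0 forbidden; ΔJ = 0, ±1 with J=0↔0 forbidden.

Initial level: S=1/2, L=3, J=7/2, parity even. Final level: S=1/2, L=4, J=7/2, parity odd.
Parity must change: even → odd — satisfied.
ΔS = 0: S: 1/2 → 1/2 — satisfied.
ΔL = 0, ±1 (not L=0↔0): L: 3 → 4, ΔL = +1 — satisfied.
ΔJ = 0, ±1 (not J=0↔0): J: 7/2 → 7/2, ΔJ = +0 — satisfied.
All four E1 rules are satisfied.

allowed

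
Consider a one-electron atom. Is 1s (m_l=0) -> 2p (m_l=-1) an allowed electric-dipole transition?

Initial l = 0, final l = 1, so Δl = +1. E1 requires Δl = ±1: passes.
Δm_l = -1 − (0) = -1. E1 requires Δm_l = 0, ±1: passes.
All E1 selection rules are satisfied.

allowed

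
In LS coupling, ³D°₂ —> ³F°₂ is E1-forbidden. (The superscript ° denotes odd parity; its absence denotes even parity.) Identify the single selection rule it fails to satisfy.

Initial level: S=1, L=2, J=2, parity odd. Final level: S=1, L=3, J=2, parity odd.
ΔJ = 0, ±1 (not J=0↔0): J: 2 → 2, ΔJ = +0 — ok.
Parity must change: odd → odd — fails.
ΔL = 0, ±1 (not L=0↔0): L: 2 → 3, ΔL = +1 — ok.
ΔS = 0: S: 1 → 1 — ok.

parity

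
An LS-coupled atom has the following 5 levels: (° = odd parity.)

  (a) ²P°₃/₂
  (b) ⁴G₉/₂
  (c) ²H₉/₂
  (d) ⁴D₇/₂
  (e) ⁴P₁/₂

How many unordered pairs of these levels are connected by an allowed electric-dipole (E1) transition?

0

(a)–(b): forbidden (ΔS, ΔL, ΔJ).
(a)–(c): forbidden (ΔL, ΔJ).
(a)–(d): forbidden (ΔS, ΔJ).
(a)–(e): forbidden (ΔS).
(b)–(c): forbidden (parity, ΔS).
(b)–(d): forbidden (parity, ΔL).
(b)–(e): forbidden (parity, ΔL, ΔJ).
(c)–(d): forbidden (parity, ΔS, ΔL).
(c)–(e): forbidden (parity, ΔS, ΔL, ΔJ).
(d)–(e): forbidden (parity, ΔJ).
Allowed pairs: 0 of 10.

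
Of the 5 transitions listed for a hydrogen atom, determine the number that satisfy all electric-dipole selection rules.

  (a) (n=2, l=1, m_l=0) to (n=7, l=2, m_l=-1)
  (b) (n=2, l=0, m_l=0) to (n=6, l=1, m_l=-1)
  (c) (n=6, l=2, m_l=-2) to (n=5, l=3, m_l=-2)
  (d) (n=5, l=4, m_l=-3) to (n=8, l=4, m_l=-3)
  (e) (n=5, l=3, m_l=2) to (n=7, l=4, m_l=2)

4

(a) allowed
(b) allowed
(c) allowed
(d) forbidden — Δl = +0 (E1 requires Δl = ±1)
(e) allowed
Total allowed: 4 of 5.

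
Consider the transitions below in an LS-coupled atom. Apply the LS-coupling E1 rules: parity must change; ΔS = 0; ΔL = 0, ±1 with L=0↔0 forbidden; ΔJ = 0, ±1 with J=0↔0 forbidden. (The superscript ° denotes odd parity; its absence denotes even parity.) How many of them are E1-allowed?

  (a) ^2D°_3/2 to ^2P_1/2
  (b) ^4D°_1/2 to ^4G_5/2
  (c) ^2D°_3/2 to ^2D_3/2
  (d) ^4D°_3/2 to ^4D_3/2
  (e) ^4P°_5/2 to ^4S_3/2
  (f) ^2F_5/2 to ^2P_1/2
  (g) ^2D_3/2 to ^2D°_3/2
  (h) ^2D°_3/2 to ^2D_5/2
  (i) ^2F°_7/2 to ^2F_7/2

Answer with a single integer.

(a) allowed
(b) forbidden (ΔL, ΔJ fail)
(c) allowed
(d) allowed
(e) allowed
(f) forbidden (parity, ΔL, ΔJ fail)
(g) allowed
(h) allowed
(i) allowed
Total allowed: 7 of 9.

7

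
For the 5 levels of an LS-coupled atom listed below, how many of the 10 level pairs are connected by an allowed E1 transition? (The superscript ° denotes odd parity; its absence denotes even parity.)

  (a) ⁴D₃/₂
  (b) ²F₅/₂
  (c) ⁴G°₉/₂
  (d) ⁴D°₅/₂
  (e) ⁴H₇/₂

2

(a)–(b): forbidden (parity, ΔS).
(a)–(c): forbidden (ΔL, ΔJ).
(a)–(d): allowed.
(a)–(e): forbidden (parity, ΔL, ΔJ).
(b)–(c): forbidden (ΔS, ΔJ).
(b)–(d): forbidden (ΔS).
(b)–(e): forbidden (parity, ΔS, ΔL).
(c)–(d): forbidden (parity, ΔL, ΔJ).
(c)–(e): allowed.
(d)–(e): forbidden (ΔL).
Allowed pairs: 2 of 10.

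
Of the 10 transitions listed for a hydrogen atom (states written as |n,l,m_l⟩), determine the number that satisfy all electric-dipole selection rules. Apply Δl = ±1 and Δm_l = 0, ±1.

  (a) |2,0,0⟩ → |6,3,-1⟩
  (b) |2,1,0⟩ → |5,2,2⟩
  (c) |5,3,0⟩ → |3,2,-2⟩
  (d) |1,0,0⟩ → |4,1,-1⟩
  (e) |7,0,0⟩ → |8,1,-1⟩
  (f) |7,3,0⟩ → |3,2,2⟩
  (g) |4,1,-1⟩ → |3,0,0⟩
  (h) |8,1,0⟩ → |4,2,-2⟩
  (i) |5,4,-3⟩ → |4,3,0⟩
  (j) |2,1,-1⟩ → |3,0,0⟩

(a) forbidden — Δl = +3 (E1 requires Δl = ±1)
(b) forbidden — Δm_l = +2 (E1 requires Δm_l = 0, ±1)
(c) forbidden — Δm_l = -2 (E1 requires Δm_l = 0, ±1)
(d) allowed
(e) allowed
(f) forbidden — Δm_l = +2 (E1 requires Δm_l = 0, ±1)
(g) allowed
(h) forbidden — Δm_l = -2 (E1 requires Δm_l = 0, ±1)
(i) forbidden — Δm_l = +3 (E1 requires Δm_l = 0, ±1)
(j) allowed
Total allowed: 4 of 10.

4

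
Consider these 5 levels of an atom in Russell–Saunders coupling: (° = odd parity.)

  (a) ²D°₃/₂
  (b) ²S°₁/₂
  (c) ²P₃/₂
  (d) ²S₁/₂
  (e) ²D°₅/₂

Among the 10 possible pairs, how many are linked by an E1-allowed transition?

(a)–(b): forbidden (parity, ΔL).
(a)–(c): allowed.
(a)–(d): forbidden (ΔL).
(a)–(e): forbidden (parity).
(b)–(c): allowed.
(b)–(d): forbidden (ΔL).
(b)–(e): forbidden (parity, ΔL, ΔJ).
(c)–(d): forbidden (parity).
(c)–(e): allowed.
(d)–(e): forbidden (ΔL, ΔJ).
Allowed pairs: 3 of 10.

3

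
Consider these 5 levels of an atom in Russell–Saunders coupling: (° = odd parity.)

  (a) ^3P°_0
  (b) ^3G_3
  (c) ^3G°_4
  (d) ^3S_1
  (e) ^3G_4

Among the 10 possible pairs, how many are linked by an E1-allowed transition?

3

(a)–(b): forbidden (ΔL, ΔJ).
(a)–(c): forbidden (parity, ΔL, ΔJ).
(a)–(d): allowed.
(a)–(e): forbidden (ΔL, ΔJ).
(b)–(c): allowed.
(b)–(d): forbidden (parity, ΔL, ΔJ).
(b)–(e): forbidden (parity).
(c)–(d): forbidden (ΔL, ΔJ).
(c)–(e): allowed.
(d)–(e): forbidden (parity, ΔL, ΔJ).
Allowed pairs: 3 of 10.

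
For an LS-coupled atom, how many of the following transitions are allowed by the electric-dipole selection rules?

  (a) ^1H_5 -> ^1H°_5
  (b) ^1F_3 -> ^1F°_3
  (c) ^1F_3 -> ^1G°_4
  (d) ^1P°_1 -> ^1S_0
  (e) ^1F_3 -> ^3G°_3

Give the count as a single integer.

(a) allowed
(b) allowed
(c) allowed
(d) allowed
(e) forbidden (ΔS fails)
Total allowed: 4 of 5.

4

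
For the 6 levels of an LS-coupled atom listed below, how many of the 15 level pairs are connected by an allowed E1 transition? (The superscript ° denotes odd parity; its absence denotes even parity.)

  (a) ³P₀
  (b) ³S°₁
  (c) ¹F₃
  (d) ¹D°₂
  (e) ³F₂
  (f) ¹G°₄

3

(a)–(b): allowed.
(a)–(c): forbidden (parity, ΔS, ΔL, ΔJ).
(a)–(d): forbidden (ΔS, ΔJ).
(a)–(e): forbidden (parity, ΔL, ΔJ).
(a)–(f): forbidden (ΔS, ΔL, ΔJ).
(b)–(c): forbidden (ΔS, ΔL, ΔJ).
(b)–(d): forbidden (parity, ΔS, ΔL).
(b)–(e): forbidden (ΔL).
(b)–(f): forbidden (parity, ΔS, ΔL, ΔJ).
(c)–(d): allowed.
(c)–(e): forbidden (parity, ΔS).
(c)–(f): allowed.
(d)–(e): forbidden (ΔS).
(d)–(f): forbidden (parity, ΔL, ΔJ).
(e)–(f): forbidden (ΔS, ΔJ).
Allowed pairs: 3 of 15.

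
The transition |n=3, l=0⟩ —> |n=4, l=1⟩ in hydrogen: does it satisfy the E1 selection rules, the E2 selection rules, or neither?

Δl = 1 − 0 = +1; l_i + l_f = 1.
E1 (Δl = ±1): satisfied.
E2 (Δl = 0,±2, l_i+l_f ≥ 2): not satisfied.

E1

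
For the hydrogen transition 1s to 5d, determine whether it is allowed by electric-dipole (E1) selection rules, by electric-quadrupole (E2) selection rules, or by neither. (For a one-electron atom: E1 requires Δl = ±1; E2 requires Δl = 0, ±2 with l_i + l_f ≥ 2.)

E2

Δl = 2 − 0 = +2; l_i + l_f = 2.
E1 (Δl = ±1): not satisfied.
E2 (Δl = 0,±2, l_i+l_f ≥ 2): satisfied.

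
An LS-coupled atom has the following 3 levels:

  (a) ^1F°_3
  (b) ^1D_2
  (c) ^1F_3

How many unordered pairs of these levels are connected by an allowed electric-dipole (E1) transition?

2

(a)–(b): allowed.
(a)–(c): allowed.
(b)–(c): forbidden (parity).
Allowed pairs: 2 of 3.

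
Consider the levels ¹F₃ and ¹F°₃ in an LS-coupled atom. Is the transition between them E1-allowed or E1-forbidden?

allowed

Initial level: S=0, L=3, J=3, parity even. Final level: S=0, L=3, J=3, parity odd.
Parity must change: even → odd — ✓.
ΔS = 0: S: 0 → 0 — ✓.
ΔL = 0, ±1 (not L=0↔0): L: 3 → 3, ΔL = +0 — ✓.
ΔJ = 0, ±1 (not J=0↔0): J: 3 → 3, ΔJ = +0 — ✓.
All four E1 rules are satisfied.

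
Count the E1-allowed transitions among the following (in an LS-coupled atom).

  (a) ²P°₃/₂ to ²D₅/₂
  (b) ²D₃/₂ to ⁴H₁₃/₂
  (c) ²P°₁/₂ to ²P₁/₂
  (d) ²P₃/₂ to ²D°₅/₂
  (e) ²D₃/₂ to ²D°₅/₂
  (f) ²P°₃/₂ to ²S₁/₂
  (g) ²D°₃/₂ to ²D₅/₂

(a) allowed
(b) forbidden (parity, ΔS, ΔL, ΔJ fail)
(c) allowed
(d) allowed
(e) allowed
(f) allowed
(g) allowed
Total allowed: 6 of 7.

6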